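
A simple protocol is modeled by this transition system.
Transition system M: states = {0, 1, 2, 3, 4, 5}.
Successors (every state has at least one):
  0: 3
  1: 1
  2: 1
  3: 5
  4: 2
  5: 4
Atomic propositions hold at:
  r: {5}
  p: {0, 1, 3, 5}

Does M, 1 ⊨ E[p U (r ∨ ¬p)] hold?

Sat(¬p) = {2, 4}
Sat(r ∨ ¬p) = {2, 4, 5}
E[p U (r ∨ ¬p)]: least fixpoint, start Z0 = Sat((r ∨ ¬p)) = {2, 4, 5}, add states in Sat(p) with some successor in Z. Z1 = {2, 3, 4, 5}; Z2 = {0, 2, 3, 4, 5}; fixed.
Sat(E[p U (r ∨ ¬p)]) = {0, 2, 3, 4, 5}
1 ∉ Sat(E[p U (r ∨ ¬p)]) = {0, 2, 3, 4, 5}, so the formula does not hold at 1.

No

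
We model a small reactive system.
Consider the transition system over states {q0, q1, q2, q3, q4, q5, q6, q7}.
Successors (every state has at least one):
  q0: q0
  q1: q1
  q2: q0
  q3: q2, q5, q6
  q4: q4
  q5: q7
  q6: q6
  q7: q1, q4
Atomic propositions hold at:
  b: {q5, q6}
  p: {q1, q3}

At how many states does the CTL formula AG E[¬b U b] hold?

1

Sat(¬b) = {q0, q1, q2, q3, q4, q7}
E[¬b U b]: least fixpoint, start Z0 = Sat(b) = {q5, q6}, add states in Sat(¬b) with some successor in Z. Z1 = {q3, q5, q6}; fixed.
Sat(E[¬b U b]) = {q3, q5, q6}
AG E[¬b U b]: greatest fixpoint, start Z0 = {q3, q5, q6}, keep only states in Sat with every successor in Z. Z1 = {q6}; fixed.
Sat(AG E[¬b U b]) = {q6}
|Sat(AG E[¬b U b])| = |{q6}| = 1.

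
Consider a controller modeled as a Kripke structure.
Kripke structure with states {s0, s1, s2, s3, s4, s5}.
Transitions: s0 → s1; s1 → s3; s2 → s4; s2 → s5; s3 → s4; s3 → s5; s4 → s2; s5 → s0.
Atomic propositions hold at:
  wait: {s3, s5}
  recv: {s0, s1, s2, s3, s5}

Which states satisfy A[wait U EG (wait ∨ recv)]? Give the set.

Sat(wait ∨ recv) = {s0, s1, s2, s3, s5}
EG (wait ∨ recv): greatest fixpoint, start Z0 = {s0, s1, s2, s3, s5}, keep only states in Sat with some successor in Z. Already a fixed point.
Sat(EG (wait ∨ recv)) = {s0, s1, s2, s3, s5}
A[wait U EG (wait ∨ recv)]: least fixpoint, start Z0 = Sat(EG (wait ∨ recv)) = {s0, s1, s2, s3, s5}, add states in Sat(wait) with every successor in Z. Already a fixed point.
Sat(A[wait U EG (wait ∨ recv)]) = {s0, s1, s2, s3, s5}

{s0, s1, s2, s3, s5}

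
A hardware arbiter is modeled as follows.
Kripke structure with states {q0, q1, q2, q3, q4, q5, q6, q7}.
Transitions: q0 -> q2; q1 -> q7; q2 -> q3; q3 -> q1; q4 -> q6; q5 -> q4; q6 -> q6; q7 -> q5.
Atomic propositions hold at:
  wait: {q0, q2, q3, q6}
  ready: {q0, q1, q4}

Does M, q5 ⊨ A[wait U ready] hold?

A[wait U ready]: least fixpoint, start Z0 = Sat(ready) = {q0, q1, q4}, add states in Sat(wait) with every successor in Z. Z1 = {q0, q1, q3, q4}; Z2 = {q0, q1, q2, q3, q4}; fixed.
Sat(A[wait U ready]) = {q0, q1, q2, q3, q4}
q5 ∉ Sat(A[wait U ready]) = {q0, q1, q2, q3, q4}, so the formula does not hold at q5.

No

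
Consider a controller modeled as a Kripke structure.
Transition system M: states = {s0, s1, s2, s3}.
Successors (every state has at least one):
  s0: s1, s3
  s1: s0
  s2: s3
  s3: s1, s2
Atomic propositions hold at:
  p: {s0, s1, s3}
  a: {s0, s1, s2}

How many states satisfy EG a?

EG a: greatest fixpoint, start Z0 = {s0, s1, s2}, keep only states in Sat with some successor in Z. Z1 = {s0, s1}; fixed.
Sat(EG a) = {s0, s1}
|Sat(EG a)| = |{s0, s1}| = 2.

2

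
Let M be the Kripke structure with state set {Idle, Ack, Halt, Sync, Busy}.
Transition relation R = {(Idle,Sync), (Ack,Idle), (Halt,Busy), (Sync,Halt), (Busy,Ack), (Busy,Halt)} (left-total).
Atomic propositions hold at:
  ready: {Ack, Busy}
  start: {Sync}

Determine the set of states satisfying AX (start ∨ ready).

{Idle, Halt}

Sat(start ∨ ready) = {Ack, Sync, Busy}
Sat(AX (start ∨ ready)) = {s : every successor in {Ack, Sync, Busy}} = {Idle, Halt}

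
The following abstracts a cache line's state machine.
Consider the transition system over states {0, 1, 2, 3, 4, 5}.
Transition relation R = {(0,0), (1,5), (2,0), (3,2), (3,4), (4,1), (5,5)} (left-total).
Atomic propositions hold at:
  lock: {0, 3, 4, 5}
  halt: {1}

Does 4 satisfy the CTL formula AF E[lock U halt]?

Yes

E[lock U halt]: least fixpoint, start Z0 = Sat(halt) = {1}, add states in Sat(lock) with some successor in Z. Z1 = {1, 4}; Z2 = {1, 3, 4}; fixed.
Sat(E[lock U halt]) = {1, 3, 4}
AF E[lock U halt]: least fixpoint, start Z0 = {1, 3, 4}, add states with every successor in Z. Already a fixed point.
Sat(AF E[lock U halt]) = {1, 3, 4}
4 ∈ Sat(AF E[lock U halt]) = {1, 3, 4}, so the formula holds at 4.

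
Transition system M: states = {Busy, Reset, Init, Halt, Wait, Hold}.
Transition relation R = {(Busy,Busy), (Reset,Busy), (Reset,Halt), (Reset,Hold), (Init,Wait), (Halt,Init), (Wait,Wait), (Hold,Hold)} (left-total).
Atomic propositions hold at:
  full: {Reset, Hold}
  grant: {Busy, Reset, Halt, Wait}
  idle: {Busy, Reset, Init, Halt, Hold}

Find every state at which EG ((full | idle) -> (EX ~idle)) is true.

{Init, Wait}

Sat(full | idle) = {Busy, Reset, Init, Halt, Hold}
Sat(~idle) = {Wait}
Sat(EX ~idle) = {s : some successor in {Wait}} = {Init, Wait}
Sat((full | idle) -> (EX ~idle)) = {Init, Wait}
EG ((full | idle) -> (EX ~idle)): greatest fixpoint, start Z0 = {Init, Wait}, keep only states in Sat with some successor in Z. Already a fixed point.
Sat(EG ((full | idle) -> (EX ~idle))) = {Init, Wait}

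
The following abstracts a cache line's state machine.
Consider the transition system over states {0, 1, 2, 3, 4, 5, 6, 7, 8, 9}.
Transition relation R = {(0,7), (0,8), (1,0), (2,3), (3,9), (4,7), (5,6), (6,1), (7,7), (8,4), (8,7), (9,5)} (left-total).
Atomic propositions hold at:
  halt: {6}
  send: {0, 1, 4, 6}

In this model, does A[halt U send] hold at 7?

A[halt U send]: least fixpoint, start Z0 = Sat(send) = {0, 1, 4, 6}, add states in Sat(halt) with every successor in Z. Already a fixed point.
Sat(A[halt U send]) = {0, 1, 4, 6}
7 ∉ Sat(A[halt U send]) = {0, 1, 4, 6}, so the formula does not hold at 7.

No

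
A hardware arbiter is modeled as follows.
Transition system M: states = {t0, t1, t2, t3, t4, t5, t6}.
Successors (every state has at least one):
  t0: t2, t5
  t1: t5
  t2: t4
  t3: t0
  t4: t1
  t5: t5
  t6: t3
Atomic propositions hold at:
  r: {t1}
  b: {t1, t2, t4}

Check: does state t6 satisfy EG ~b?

Sat(~b) = {t0, t3, t5, t6}
EG ~b: greatest fixpoint, start Z0 = {t0, t3, t5, t6}, keep only states in Sat with some successor in Z. Already a fixed point.
Sat(EG ~b) = {t0, t3, t5, t6}
t6 ∈ Sat(EG ~b) = {t0, t3, t5, t6}, so the formula holds at t6.

Yes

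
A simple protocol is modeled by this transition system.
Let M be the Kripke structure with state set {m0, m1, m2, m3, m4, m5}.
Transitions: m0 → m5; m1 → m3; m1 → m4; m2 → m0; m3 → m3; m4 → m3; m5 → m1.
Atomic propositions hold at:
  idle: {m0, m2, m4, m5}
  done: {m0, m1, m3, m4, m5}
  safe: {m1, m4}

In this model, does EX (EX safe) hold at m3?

No

Sat(EX safe) = {s : some successor in {m1, m4}} = {m1, m5}
Sat(EX (EX safe)) = {s : some successor in {m1, m5}} = {m0, m5}
m3 ∉ Sat(EX (EX safe)) = {m0, m5}, so the formula does not hold at m3.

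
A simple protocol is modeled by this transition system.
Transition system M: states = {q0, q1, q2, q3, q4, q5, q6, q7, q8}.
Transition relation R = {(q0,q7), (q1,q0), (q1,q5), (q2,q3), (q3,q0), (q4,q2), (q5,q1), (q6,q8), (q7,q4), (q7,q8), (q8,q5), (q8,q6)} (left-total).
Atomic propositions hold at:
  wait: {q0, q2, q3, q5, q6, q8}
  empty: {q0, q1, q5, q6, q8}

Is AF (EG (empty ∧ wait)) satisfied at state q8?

Sat(empty ∧ wait) = {q0, q5, q6, q8}
EG (empty ∧ wait): greatest fixpoint, start Z0 = {q0, q5, q6, q8}, keep only states in Sat with some successor in Z. Z1 = {q6, q8}; fixed.
Sat(EG (empty ∧ wait)) = {q6, q8}
AF (EG (empty ∧ wait)): least fixpoint, start Z0 = {q6, q8}, add states with every successor in Z. Already a fixed point.
Sat(AF (EG (empty ∧ wait))) = {q6, q8}
q8 ∈ Sat(AF (EG (empty ∧ wait))) = {q6, q8}, so the formula holds at q8.

Yes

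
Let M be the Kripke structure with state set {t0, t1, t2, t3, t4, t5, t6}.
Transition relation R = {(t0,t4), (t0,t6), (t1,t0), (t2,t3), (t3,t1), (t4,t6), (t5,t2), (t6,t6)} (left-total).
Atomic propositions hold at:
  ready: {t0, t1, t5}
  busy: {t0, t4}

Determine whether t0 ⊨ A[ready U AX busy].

No

Sat(AX busy) = {s : every successor in {t0, t4}} = {t1}
A[ready U AX busy]: least fixpoint, start Z0 = Sat(AX busy) = {t1}, add states in Sat(ready) with every successor in Z. Already a fixed point.
Sat(A[ready U AX busy]) = {t1}
t0 ∉ Sat(A[ready U AX busy]) = {t1}, so the formula does not hold at t0.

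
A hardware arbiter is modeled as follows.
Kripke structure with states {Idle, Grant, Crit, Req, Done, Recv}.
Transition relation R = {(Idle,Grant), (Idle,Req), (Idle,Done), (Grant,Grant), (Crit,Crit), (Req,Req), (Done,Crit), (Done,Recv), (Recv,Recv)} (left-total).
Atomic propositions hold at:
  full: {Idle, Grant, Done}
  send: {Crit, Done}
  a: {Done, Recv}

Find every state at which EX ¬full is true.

Sat(¬full) = {Crit, Req, Recv}
Sat(EX ¬full) = {s : some successor in {Crit, Req, Recv}} = {Idle, Crit, Req, Done, Recv}

{Idle, Crit, Req, Done, Recv}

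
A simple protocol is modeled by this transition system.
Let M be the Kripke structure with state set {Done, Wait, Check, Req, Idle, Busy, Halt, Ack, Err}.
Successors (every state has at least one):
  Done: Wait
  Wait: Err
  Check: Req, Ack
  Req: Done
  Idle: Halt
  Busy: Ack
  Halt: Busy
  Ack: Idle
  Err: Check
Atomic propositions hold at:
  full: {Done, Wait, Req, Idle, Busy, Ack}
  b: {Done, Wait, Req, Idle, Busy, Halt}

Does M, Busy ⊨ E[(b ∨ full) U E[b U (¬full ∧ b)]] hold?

Sat(b ∨ full) = {Done, Wait, Req, Idle, Busy, Halt, Ack}
Sat(¬full) = {Check, Halt, Err}
Sat(¬full ∧ b) = {Halt}
E[b U (¬full ∧ b)]: least fixpoint, start Z0 = Sat((¬full ∧ b)) = {Halt}, add states in Sat(b) with some successor in Z. Z1 = {Idle, Halt}; fixed.
Sat(E[b U (¬full ∧ b)]) = {Idle, Halt}
E[(b ∨ full) U E[b U (¬full ∧ b)]]: least fixpoint, start Z0 = Sat(E[b U (¬full ∧ b)]) = {Idle, Halt}, add states in Sat(b ∨ full) with some successor in Z. Z1 = {Idle, Halt, Ack}; Z2 = {Idle, Busy, Halt, Ack}; fixed.
Sat(E[(b ∨ full) U E[b U (¬full ∧ b)]]) = {Idle, Busy, Halt, Ack}
Busy ∈ Sat(E[(b ∨ full) U E[b U (¬full ∧ b)]]) = {Idle, Busy, Halt, Ack}, so the formula holds at Busy.

Yes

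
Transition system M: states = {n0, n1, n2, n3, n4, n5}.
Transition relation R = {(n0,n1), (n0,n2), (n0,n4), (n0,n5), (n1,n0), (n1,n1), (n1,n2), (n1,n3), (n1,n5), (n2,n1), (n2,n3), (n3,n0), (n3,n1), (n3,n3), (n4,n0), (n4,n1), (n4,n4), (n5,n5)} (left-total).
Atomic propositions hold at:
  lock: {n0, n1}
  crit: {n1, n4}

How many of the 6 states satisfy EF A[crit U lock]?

A[crit U lock]: least fixpoint, start Z0 = Sat(lock) = {n0, n1}, add states in Sat(crit) with every successor in Z. Already a fixed point.
Sat(A[crit U lock]) = {n0, n1}
EF A[crit U lock]: least fixpoint, start Z0 = {n0, n1}, add states with some successor in Z. Z1 = {n0, n1, n2, n3, n4}; fixed.
Sat(EF A[crit U lock]) = {n0, n1, n2, n3, n4}
|Sat(EF A[crit U lock])| = |{n0, n1, n2, n3, n4}| = 5.

5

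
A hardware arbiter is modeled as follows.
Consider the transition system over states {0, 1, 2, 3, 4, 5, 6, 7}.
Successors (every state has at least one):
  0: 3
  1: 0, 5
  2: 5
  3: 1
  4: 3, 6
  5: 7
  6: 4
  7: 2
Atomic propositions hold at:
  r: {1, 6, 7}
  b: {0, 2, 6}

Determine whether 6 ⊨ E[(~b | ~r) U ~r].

No

Sat(~b) = {1, 3, 4, 5, 7}
Sat(~r) = {0, 2, 3, 4, 5}
Sat(~b | ~r) = {0, 1, 2, 3, 4, 5, 7}
E[(~b | ~r) U ~r]: least fixpoint, start Z0 = Sat(~r) = {0, 2, 3, 4, 5}, add states in Sat(~b | ~r) with some successor in Z. Z1 = {0, 1, 2, 3, 4, 5, 7}; fixed.
Sat(E[(~b | ~r) U ~r]) = {0, 1, 2, 3, 4, 5, 7}
6 ∉ Sat(E[(~b | ~r) U ~r]) = {0, 1, 2, 3, 4, 5, 7}, so the formula does not hold at 6.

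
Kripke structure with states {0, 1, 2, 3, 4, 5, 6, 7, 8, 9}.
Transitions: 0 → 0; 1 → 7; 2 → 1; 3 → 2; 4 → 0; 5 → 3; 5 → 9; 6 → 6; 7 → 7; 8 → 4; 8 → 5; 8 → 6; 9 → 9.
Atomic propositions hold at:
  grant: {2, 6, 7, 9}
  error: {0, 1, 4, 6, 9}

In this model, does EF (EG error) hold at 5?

EG error: greatest fixpoint, start Z0 = {0, 1, 4, 6, 9}, keep only states in Sat with some successor in Z. Z1 = {0, 4, 6, 9}; fixed.
Sat(EG error) = {0, 4, 6, 9}
EF (EG error): least fixpoint, start Z0 = {0, 4, 6, 9}, add states with some successor in Z. Z1 = {0, 4, 5, 6, 8, 9}; fixed.
Sat(EF (EG error)) = {0, 4, 5, 6, 8, 9}
5 ∈ Sat(EF (EG error)) = {0, 4, 5, 6, 8, 9}, so the formula holds at 5.

Yes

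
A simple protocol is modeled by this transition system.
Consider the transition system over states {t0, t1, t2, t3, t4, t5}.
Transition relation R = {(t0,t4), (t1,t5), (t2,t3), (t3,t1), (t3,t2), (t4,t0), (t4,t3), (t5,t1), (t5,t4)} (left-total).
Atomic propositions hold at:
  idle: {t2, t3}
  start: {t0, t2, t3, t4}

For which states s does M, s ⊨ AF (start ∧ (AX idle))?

Sat(AX idle) = {s : every successor in {t2, t3}} = {t2}
Sat(start ∧ (AX idle)) = {t2}
AF (start ∧ (AX idle)): least fixpoint, start Z0 = {t2}, add states with every successor in Z. Already a fixed point.
Sat(AF (start ∧ (AX idle))) = {t2}

{t2}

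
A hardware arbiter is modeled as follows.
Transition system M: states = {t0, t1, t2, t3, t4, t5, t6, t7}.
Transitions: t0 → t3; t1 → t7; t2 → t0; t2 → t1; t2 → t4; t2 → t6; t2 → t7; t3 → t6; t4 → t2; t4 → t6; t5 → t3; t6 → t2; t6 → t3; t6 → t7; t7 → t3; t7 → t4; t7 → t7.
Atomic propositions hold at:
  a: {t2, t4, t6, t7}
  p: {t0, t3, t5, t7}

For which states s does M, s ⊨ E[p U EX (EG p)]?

{t0, t1, t2, t3, t5, t6, t7}

EG p: greatest fixpoint, start Z0 = {t0, t3, t5, t7}, keep only states in Sat with some successor in Z. Z1 = {t0, t5, t7}; Z2 = {t7}; fixed.
Sat(EG p) = {t7}
Sat(EX (EG p)) = {s : some successor in {t7}} = {t1, t2, t6, t7}
E[p U EX (EG p)]: least fixpoint, start Z0 = Sat(EX (EG p)) = {t1, t2, t6, t7}, add states in Sat(p) with some successor in Z. Z1 = {t1, t2, t3, t6, t7}; Z2 = {t0, t1, t2, t3, t5, t6, t7}; fixed.
Sat(E[p U EX (EG p)]) = {t0, t1, t2, t3, t5, t6, t7}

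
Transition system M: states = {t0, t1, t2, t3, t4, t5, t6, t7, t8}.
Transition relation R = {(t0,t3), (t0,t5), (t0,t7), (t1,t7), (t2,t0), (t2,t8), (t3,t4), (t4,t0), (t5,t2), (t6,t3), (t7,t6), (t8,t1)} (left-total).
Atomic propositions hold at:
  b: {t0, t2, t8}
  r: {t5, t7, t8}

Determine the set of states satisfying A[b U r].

{t5, t7, t8}

A[b U r]: least fixpoint, start Z0 = Sat(r) = {t5, t7, t8}, add states in Sat(b) with every successor in Z. Already a fixed point.
Sat(A[b U r]) = {t5, t7, t8}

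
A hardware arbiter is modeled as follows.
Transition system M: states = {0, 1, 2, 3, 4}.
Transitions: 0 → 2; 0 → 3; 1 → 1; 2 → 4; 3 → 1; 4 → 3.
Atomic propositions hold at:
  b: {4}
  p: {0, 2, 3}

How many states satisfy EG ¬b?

Sat(¬b) = {0, 1, 2, 3}
EG ¬b: greatest fixpoint, start Z0 = {0, 1, 2, 3}, keep only states in Sat with some successor in Z. Z1 = {0, 1, 3}; fixed.
Sat(EG ¬b) = {0, 1, 3}
|Sat(EG ¬b)| = |{0, 1, 3}| = 3.

3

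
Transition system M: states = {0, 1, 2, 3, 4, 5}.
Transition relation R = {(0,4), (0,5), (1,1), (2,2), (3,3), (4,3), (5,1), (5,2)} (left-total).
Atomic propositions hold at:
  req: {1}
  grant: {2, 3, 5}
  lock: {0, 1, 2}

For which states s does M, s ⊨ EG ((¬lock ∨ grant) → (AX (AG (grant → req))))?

{1}

Sat(¬lock) = {3, 4, 5}
Sat(¬lock ∨ grant) = {2, 3, 4, 5}
Sat(grant → req) = {0, 1, 4}
AG (grant → req): greatest fixpoint, start Z0 = {0, 1, 4}, keep only states in Sat with every successor in Z. Z1 = {1}; fixed.
Sat(AG (grant → req)) = {1}
Sat(AX (AG (grant → req))) = {s : every successor in {1}} = {1}
Sat((¬lock ∨ grant) → (AX (AG (grant → req)))) = {0, 1}
EG ((¬lock ∨ grant) → (AX (AG (grant → req)))): greatest fixpoint, start Z0 = {0, 1}, keep only states in Sat with some successor in Z. Z1 = {1}; fixed.
Sat(EG ((¬lock ∨ grant) → (AX (AG (grant → req))))) = {1}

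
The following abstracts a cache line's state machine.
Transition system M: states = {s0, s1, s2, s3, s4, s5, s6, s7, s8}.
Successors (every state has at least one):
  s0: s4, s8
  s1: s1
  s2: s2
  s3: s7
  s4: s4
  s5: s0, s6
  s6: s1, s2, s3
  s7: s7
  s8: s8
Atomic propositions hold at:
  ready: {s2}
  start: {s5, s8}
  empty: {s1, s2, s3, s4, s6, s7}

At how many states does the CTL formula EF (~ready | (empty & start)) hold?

8

Sat(~ready) = {s0, s1, s3, s4, s5, s6, s7, s8}
Sat(empty & start) = ∅
Sat(~ready | (empty & start)) = {s0, s1, s3, s4, s5, s6, s7, s8}
EF (~ready | (empty & start)): least fixpoint, start Z0 = {s0, s1, s3, s4, s5, s6, s7, s8}, add states with some successor in Z. Already a fixed point.
Sat(EF (~ready | (empty & start))) = {s0, s1, s3, s4, s5, s6, s7, s8}
|Sat(EF (~ready | (empty & start)))| = |{s0, s1, s3, s4, s5, s6, s7, s8}| = 8.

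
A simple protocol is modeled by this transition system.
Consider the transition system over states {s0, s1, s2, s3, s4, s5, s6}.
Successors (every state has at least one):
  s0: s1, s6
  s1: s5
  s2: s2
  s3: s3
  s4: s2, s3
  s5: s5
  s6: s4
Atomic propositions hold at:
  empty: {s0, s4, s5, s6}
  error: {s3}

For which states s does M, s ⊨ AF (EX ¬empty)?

{s0, s2, s3, s4, s6}

Sat(¬empty) = {s1, s2, s3}
Sat(EX ¬empty) = {s : some successor in {s1, s2, s3}} = {s0, s2, s3, s4}
AF (EX ¬empty): least fixpoint, start Z0 = {s0, s2, s3, s4}, add states with every successor in Z. Z1 = {s0, s2, s3, s4, s6}; fixed.
Sat(AF (EX ¬empty)) = {s0, s2, s3, s4, s6}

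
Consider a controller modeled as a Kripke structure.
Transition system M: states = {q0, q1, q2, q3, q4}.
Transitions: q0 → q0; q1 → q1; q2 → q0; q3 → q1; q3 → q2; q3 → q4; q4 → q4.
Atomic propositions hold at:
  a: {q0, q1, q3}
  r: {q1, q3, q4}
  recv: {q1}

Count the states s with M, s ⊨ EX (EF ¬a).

Sat(¬a) = {q2, q4}
EF ¬a: least fixpoint, start Z0 = {q2, q4}, add states with some successor in Z. Z1 = {q2, q3, q4}; fixed.
Sat(EF ¬a) = {q2, q3, q4}
Sat(EX (EF ¬a)) = {s : some successor in {q2, q3, q4}} = {q3, q4}
|Sat(EX (EF ¬a))| = |{q3, q4}| = 2.

2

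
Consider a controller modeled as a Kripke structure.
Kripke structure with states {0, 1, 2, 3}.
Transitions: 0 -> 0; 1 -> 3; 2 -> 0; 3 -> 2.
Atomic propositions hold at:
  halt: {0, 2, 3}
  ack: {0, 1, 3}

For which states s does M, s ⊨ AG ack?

{0}

AG ack: greatest fixpoint, start Z0 = {0, 1, 3}, keep only states in Sat with every successor in Z. Z1 = {0, 1}; Z2 = {0}; fixed.
Sat(AG ack) = {0}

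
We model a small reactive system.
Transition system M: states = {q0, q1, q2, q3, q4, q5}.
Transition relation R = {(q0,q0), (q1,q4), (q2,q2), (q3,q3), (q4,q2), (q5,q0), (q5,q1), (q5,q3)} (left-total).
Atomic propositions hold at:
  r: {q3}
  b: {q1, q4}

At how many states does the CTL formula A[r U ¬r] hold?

5

Sat(¬r) = {q0, q1, q2, q4, q5}
A[r U ¬r]: least fixpoint, start Z0 = Sat(¬r) = {q0, q1, q2, q4, q5}, add states in Sat(r) with every successor in Z. Already a fixed point.
Sat(A[r U ¬r]) = {q0, q1, q2, q4, q5}
|Sat(A[r U ¬r])| = |{q0, q1, q2, q4, q5}| = 5.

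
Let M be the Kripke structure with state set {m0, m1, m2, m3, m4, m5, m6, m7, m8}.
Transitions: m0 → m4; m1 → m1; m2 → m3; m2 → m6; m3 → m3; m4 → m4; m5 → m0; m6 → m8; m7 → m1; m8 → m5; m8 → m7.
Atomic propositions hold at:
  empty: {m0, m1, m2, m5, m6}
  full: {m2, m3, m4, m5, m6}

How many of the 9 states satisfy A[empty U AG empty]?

AG empty: greatest fixpoint, start Z0 = {m0, m1, m2, m5, m6}, keep only states in Sat with every successor in Z. Z1 = {m1, m5}; Z2 = {m1}; fixed.
Sat(AG empty) = {m1}
A[empty U AG empty]: least fixpoint, start Z0 = Sat(AG empty) = {m1}, add states in Sat(empty) with every successor in Z. Already a fixed point.
Sat(A[empty U AG empty]) = {m1}
|Sat(A[empty U AG empty])| = |{m1}| = 1.

1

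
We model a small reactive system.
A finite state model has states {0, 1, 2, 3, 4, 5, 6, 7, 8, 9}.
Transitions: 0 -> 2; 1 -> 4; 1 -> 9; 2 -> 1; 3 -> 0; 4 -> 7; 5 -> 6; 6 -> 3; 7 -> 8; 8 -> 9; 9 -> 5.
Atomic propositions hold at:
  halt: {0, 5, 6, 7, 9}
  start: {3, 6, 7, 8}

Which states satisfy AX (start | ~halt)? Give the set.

{0, 2, 4, 5, 6, 7}

Sat(~halt) = {1, 2, 3, 4, 8}
Sat(start | ~halt) = {1, 2, 3, 4, 6, 7, 8}
Sat(AX (start | ~halt)) = {s : every successor in {1, 2, 3, 4, 6, 7, 8}} = {0, 2, 4, 5, 6, 7}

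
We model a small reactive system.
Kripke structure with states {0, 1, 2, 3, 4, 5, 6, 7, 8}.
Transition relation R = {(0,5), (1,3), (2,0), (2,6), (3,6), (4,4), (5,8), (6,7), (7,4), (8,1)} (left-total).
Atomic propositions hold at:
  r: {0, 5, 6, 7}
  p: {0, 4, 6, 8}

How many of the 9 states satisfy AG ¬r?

Sat(¬r) = {1, 2, 3, 4, 8}
AG ¬r: greatest fixpoint, start Z0 = {1, 2, 3, 4, 8}, keep only states in Sat with every successor in Z. Z1 = {1, 4, 8}; Z2 = {4, 8}; Z3 = {4}; fixed.
Sat(AG ¬r) = {4}
|Sat(AG ¬r)| = |{4}| = 1.

1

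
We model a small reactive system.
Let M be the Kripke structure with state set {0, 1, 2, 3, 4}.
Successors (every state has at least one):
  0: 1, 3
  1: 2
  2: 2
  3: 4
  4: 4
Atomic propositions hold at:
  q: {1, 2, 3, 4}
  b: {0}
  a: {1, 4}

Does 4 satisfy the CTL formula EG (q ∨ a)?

Sat(q ∨ a) = {1, 2, 3, 4}
EG (q ∨ a): greatest fixpoint, start Z0 = {1, 2, 3, 4}, keep only states in Sat with some successor in Z. Already a fixed point.
Sat(EG (q ∨ a)) = {1, 2, 3, 4}
4 ∈ Sat(EG (q ∨ a)) = {1, 2, 3, 4}, so the formula holds at 4.

Yes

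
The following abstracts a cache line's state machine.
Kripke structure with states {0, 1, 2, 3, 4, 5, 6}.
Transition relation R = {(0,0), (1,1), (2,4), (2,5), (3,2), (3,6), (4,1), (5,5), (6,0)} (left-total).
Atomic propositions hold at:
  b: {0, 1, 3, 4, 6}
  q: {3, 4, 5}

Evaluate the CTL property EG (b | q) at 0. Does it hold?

Sat(b | q) = {0, 1, 3, 4, 5, 6}
EG (b | q): greatest fixpoint, start Z0 = {0, 1, 3, 4, 5, 6}, keep only states in Sat with some successor in Z. Already a fixed point.
Sat(EG (b | q)) = {0, 1, 3, 4, 5, 6}
0 ∈ Sat(EG (b | q)) = {0, 1, 3, 4, 5, 6}, so the formula holds at 0.

Yes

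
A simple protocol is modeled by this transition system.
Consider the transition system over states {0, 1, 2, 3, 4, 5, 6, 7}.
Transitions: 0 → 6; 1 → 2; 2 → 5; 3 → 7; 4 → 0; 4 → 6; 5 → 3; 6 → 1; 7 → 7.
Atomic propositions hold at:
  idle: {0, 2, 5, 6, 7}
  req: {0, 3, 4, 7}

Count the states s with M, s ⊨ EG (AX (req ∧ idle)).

Sat(req ∧ idle) = {0, 7}
Sat(AX (req ∧ idle)) = {s : every successor in {0, 7}} = {3, 7}
EG (AX (req ∧ idle)): greatest fixpoint, start Z0 = {3, 7}, keep only states in Sat with some successor in Z. Already a fixed point.
Sat(EG (AX (req ∧ idle))) = {3, 7}
|Sat(EG (AX (req ∧ idle)))| = |{3, 7}| = 2.

2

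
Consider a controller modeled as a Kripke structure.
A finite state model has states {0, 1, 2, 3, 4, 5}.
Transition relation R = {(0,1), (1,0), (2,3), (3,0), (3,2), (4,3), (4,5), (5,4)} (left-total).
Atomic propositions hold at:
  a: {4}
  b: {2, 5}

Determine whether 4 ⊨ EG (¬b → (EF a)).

Yes

Sat(¬b) = {0, 1, 3, 4}
EF a: least fixpoint, start Z0 = {4}, add states with some successor in Z. Z1 = {4, 5}; fixed.
Sat(EF a) = {4, 5}
Sat(¬b → (EF a)) = {2, 4, 5}
EG (¬b → (EF a)): greatest fixpoint, start Z0 = {2, 4, 5}, keep only states in Sat with some successor in Z. Z1 = {4, 5}; fixed.
Sat(EG (¬b → (EF a))) = {4, 5}
4 ∈ Sat(EG (¬b → (EF a))) = {4, 5}, so the formula holds at 4.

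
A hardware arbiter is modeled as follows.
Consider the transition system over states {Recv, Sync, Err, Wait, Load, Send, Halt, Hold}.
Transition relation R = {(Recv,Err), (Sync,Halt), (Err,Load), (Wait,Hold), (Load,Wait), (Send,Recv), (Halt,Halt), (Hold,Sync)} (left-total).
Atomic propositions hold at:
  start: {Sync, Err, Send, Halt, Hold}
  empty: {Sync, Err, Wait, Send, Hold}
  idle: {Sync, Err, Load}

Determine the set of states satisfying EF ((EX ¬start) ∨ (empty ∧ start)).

{Recv, Sync, Err, Wait, Load, Send, Hold}

Sat(¬start) = {Recv, Wait, Load}
Sat(EX ¬start) = {s : some successor in {Recv, Wait, Load}} = {Err, Load, Send}
Sat(empty ∧ start) = {Sync, Err, Send, Hold}
Sat((EX ¬start) ∨ (empty ∧ start)) = {Sync, Err, Load, Send, Hold}
EF ((EX ¬start) ∨ (empty ∧ start)): least fixpoint, start Z0 = {Sync, Err, Load, Send, Hold}, add states with some successor in Z. Z1 = {Recv, Sync, Err, Wait, Load, Send, Hold}; fixed.
Sat(EF ((EX ¬start) ∨ (empty ∧ start))) = {Recv, Sync, Err, Wait, Load, Send, Hold}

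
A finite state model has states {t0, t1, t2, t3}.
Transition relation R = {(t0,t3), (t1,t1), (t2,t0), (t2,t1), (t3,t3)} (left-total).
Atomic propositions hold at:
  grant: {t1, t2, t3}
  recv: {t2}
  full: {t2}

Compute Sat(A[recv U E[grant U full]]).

E[grant U full]: least fixpoint, start Z0 = Sat(full) = {t2}, add states in Sat(grant) with some successor in Z. Already a fixed point.
Sat(E[grant U full]) = {t2}
A[recv U E[grant U full]]: least fixpoint, start Z0 = Sat(E[grant U full]) = {t2}, add states in Sat(recv) with every successor in Z. Already a fixed point.
Sat(A[recv U E[grant U full]]) = {t2}

{t2}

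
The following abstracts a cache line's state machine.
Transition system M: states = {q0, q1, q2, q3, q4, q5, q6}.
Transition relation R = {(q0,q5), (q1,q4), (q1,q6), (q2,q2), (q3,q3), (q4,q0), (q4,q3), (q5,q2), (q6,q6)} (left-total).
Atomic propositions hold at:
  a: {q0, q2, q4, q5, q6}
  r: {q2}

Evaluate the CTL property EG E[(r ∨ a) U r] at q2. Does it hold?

Sat(r ∨ a) = {q0, q2, q4, q5, q6}
E[(r ∨ a) U r]: least fixpoint, start Z0 = Sat(r) = {q2}, add states in Sat(r ∨ a) with some successor in Z. Z1 = {q2, q5}; Z2 = {q0, q2, q5}; Z3 = {q0, q2, q4, q5}; fixed.
Sat(E[(r ∨ a) U r]) = {q0, q2, q4, q5}
EG E[(r ∨ a) U r]: greatest fixpoint, start Z0 = {q0, q2, q4, q5}, keep only states in Sat with some successor in Z. Already a fixed point.
Sat(EG E[(r ∨ a) U r]) = {q0, q2, q4, q5}
q2 ∈ Sat(EG E[(r ∨ a) U r]) = {q0, q2, q4, q5}, so the formula holds at q2.

Yes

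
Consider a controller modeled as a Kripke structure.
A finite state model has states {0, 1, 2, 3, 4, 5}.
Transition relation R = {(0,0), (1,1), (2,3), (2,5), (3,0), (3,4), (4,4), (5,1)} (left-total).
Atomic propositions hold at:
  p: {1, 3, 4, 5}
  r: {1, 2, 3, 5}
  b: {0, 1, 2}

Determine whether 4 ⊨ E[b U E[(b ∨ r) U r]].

Sat(b ∨ r) = {0, 1, 2, 3, 5}
E[(b ∨ r) U r]: least fixpoint, start Z0 = Sat(r) = {1, 2, 3, 5}, add states in Sat(b ∨ r) with some successor in Z. Already a fixed point.
Sat(E[(b ∨ r) U r]) = {1, 2, 3, 5}
E[b U E[(b ∨ r) U r]]: least fixpoint, start Z0 = Sat(E[(b ∨ r) U r]) = {1, 2, 3, 5}, add states in Sat(b) with some successor in Z. Already a fixed point.
Sat(E[b U E[(b ∨ r) U r]]) = {1, 2, 3, 5}
4 ∉ Sat(E[b U E[(b ∨ r) U r]]) = {1, 2, 3, 5}, so the formula does not hold at 4.

No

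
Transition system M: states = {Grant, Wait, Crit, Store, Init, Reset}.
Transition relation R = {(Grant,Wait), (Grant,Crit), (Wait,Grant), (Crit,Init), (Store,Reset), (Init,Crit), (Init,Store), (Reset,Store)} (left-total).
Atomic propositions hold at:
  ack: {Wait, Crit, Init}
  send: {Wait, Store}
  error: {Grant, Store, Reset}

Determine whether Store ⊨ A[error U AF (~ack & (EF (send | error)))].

Yes

Sat(~ack) = {Grant, Store, Reset}
Sat(send | error) = {Grant, Wait, Store, Reset}
EF (send | error): least fixpoint, start Z0 = {Grant, Wait, Store, Reset}, add states with some successor in Z. Z1 = {Grant, Wait, Store, Init, Reset}; Z2 = {Grant, Wait, Crit, Store, Init, Reset}; fixed.
Sat(EF (send | error)) = {Grant, Wait, Crit, Store, Init, Reset}
Sat(~ack & (EF (send | error))) = {Grant, Store, Reset}
AF (~ack & (EF (send | error))): least fixpoint, start Z0 = {Grant, Store, Reset}, add states with every successor in Z. Z1 = {Grant, Wait, Store, Reset}; fixed.
Sat(AF (~ack & (EF (send | error)))) = {Grant, Wait, Store, Reset}
A[error U AF (~ack & (EF (send | error)))]: least fixpoint, start Z0 = Sat(AF (~ack & (EF (send | error)))) = {Grant, Wait, Store, Reset}, add states in Sat(error) with every successor in Z. Already a fixed point.
Sat(A[error U AF (~ack & (EF (send | error)))]) = {Grant, Wait, Store, Reset}
Store ∈ Sat(A[error U AF (~ack & (EF (send | error)))]) = {Grant, Wait, Store, Reset}, so the formula holds at Store.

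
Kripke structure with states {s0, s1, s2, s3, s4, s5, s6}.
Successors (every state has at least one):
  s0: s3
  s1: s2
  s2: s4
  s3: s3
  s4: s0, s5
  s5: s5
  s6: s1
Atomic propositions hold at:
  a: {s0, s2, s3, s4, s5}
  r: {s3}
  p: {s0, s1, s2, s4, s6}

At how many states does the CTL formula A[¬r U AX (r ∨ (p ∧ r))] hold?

Sat(¬r) = {s0, s1, s2, s4, s5, s6}
Sat(p ∧ r) = ∅
Sat(r ∨ (p ∧ r)) = {s3}
Sat(AX (r ∨ (p ∧ r))) = {s : every successor in {s3}} = {s0, s3}
A[¬r U AX (r ∨ (p ∧ r))]: least fixpoint, start Z0 = Sat(AX (r ∨ (p ∧ r))) = {s0, s3}, add states in Sat(¬r) with every successor in Z. Already a fixed point.
Sat(A[¬r U AX (r ∨ (p ∧ r))]) = {s0, s3}
|Sat(A[¬r U AX (r ∨ (p ∧ r))])| = |{s0, s3}| = 2.

2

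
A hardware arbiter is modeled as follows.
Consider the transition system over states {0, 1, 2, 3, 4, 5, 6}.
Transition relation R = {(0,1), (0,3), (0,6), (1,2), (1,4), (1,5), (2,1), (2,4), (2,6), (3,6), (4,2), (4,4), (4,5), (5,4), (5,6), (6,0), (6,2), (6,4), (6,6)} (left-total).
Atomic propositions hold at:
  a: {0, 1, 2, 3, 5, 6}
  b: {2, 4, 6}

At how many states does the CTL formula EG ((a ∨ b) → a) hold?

6

Sat(a ∨ b) = {0, 1, 2, 3, 4, 5, 6}
Sat((a ∨ b) → a) = {0, 1, 2, 3, 5, 6}
EG ((a ∨ b) → a): greatest fixpoint, start Z0 = {0, 1, 2, 3, 5, 6}, keep only states in Sat with some successor in Z. Already a fixed point.
Sat(EG ((a ∨ b) → a)) = {0, 1, 2, 3, 5, 6}
|Sat(EG ((a ∨ b) → a))| = |{0, 1, 2, 3, 5, 6}| = 6.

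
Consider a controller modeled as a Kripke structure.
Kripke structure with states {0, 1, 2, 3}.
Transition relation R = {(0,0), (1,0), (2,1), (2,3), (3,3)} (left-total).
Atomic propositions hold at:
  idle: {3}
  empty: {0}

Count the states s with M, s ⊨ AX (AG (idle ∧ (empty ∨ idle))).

Sat(empty ∨ idle) = {0, 3}
Sat(idle ∧ (empty ∨ idle)) = {3}
AG (idle ∧ (empty ∨ idle)): greatest fixpoint, start Z0 = {3}, keep only states in Sat with every successor in Z. Already a fixed point.
Sat(AG (idle ∧ (empty ∨ idle))) = {3}
Sat(AX (AG (idle ∧ (empty ∨ idle)))) = {s : every successor in {3}} = {3}
|Sat(AX (AG (idle ∧ (empty ∨ idle))))| = |{3}| = 1.

1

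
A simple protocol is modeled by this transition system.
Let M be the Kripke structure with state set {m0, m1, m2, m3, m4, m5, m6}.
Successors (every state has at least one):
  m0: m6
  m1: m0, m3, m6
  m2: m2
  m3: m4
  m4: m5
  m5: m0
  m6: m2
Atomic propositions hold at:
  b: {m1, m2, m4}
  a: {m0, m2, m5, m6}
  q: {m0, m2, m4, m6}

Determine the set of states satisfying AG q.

{m0, m2, m6}

AG q: greatest fixpoint, start Z0 = {m0, m2, m4, m6}, keep only states in Sat with every successor in Z. Z1 = {m0, m2, m6}; fixed.
Sat(AG q) = {m0, m2, m6}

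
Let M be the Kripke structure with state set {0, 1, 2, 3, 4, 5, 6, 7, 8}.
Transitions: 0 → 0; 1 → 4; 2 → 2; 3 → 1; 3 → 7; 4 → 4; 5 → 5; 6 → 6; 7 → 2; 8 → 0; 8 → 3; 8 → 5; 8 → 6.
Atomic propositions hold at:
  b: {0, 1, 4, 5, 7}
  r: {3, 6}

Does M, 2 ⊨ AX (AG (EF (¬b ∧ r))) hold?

Sat(¬b) = {2, 3, 6, 8}
Sat(¬b ∧ r) = {3, 6}
EF (¬b ∧ r): least fixpoint, start Z0 = {3, 6}, add states with some successor in Z. Z1 = {3, 6, 8}; fixed.
Sat(EF (¬b ∧ r)) = {3, 6, 8}
AG (EF (¬b ∧ r)): greatest fixpoint, start Z0 = {3, 6, 8}, keep only states in Sat with every successor in Z. Z1 = {6}; fixed.
Sat(AG (EF (¬b ∧ r))) = {6}
Sat(AX (AG (EF (¬b ∧ r)))) = {s : every successor in {6}} = {6}
2 ∉ Sat(AX (AG (EF (¬b ∧ r)))) = {6}, so the formula does not hold at 2.

No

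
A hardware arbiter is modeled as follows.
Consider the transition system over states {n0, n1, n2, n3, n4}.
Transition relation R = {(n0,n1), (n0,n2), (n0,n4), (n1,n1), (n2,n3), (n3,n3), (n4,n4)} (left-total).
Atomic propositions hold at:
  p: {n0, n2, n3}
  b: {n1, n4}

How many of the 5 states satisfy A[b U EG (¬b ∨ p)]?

3

Sat(¬b) = {n0, n2, n3}
Sat(¬b ∨ p) = {n0, n2, n3}
EG (¬b ∨ p): greatest fixpoint, start Z0 = {n0, n2, n3}, keep only states in Sat with some successor in Z. Already a fixed point.
Sat(EG (¬b ∨ p)) = {n0, n2, n3}
A[b U EG (¬b ∨ p)]: least fixpoint, start Z0 = Sat(EG (¬b ∨ p)) = {n0, n2, n3}, add states in Sat(b) with every successor in Z. Already a fixed point.
Sat(A[b U EG (¬b ∨ p)]) = {n0, n2, n3}
|Sat(A[b U EG (¬b ∨ p)])| = |{n0, n2, n3}| = 3.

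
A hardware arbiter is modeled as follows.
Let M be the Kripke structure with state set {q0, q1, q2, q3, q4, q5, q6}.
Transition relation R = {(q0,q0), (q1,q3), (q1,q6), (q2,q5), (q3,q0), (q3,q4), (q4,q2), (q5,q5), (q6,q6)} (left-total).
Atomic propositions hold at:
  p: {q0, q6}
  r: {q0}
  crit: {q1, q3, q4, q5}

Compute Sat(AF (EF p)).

EF p: least fixpoint, start Z0 = {q0, q6}, add states with some successor in Z. Z1 = {q0, q1, q3, q6}; fixed.
Sat(EF p) = {q0, q1, q3, q6}
AF (EF p): least fixpoint, start Z0 = {q0, q1, q3, q6}, add states with every successor in Z. Already a fixed point.
Sat(AF (EF p)) = {q0, q1, q3, q6}

{q0, q1, q3, q6}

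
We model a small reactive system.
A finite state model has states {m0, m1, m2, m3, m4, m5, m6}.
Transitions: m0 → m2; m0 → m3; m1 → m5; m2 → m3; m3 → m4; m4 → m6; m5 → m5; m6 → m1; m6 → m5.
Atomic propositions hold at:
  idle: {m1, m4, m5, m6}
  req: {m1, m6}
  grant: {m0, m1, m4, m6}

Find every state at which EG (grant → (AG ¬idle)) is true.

Sat(¬idle) = {m0, m2, m3}
AG ¬idle: greatest fixpoint, start Z0 = {m0, m2, m3}, keep only states in Sat with every successor in Z. Z1 = {m0, m2}; Z2 = ∅; fixed.
Sat(AG ¬idle) = ∅
Sat(grant → (AG ¬idle)) = {m2, m3, m5}
EG (grant → (AG ¬idle)): greatest fixpoint, start Z0 = {m2, m3, m5}, keep only states in Sat with some successor in Z. Z1 = {m2, m5}; Z2 = {m5}; fixed.
Sat(EG (grant → (AG ¬idle))) = {m5}

{m5}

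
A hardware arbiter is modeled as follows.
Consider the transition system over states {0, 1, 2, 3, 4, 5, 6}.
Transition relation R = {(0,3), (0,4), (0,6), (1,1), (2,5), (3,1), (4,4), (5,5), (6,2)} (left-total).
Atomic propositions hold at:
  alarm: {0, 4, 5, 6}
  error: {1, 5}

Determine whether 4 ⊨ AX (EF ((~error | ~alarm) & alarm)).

Yes

Sat(~error) = {0, 2, 3, 4, 6}
Sat(~alarm) = {1, 2, 3}
Sat(~error | ~alarm) = {0, 1, 2, 3, 4, 6}
Sat((~error | ~alarm) & alarm) = {0, 4, 6}
EF ((~error | ~alarm) & alarm): least fixpoint, start Z0 = {0, 4, 6}, add states with some successor in Z. Already a fixed point.
Sat(EF ((~error | ~alarm) & alarm)) = {0, 4, 6}
Sat(AX (EF ((~error | ~alarm) & alarm))) = {s : every successor in {0, 4, 6}} = {4}
4 ∈ Sat(AX (EF ((~error | ~alarm) & alarm))) = {4}, so the formula holds at 4.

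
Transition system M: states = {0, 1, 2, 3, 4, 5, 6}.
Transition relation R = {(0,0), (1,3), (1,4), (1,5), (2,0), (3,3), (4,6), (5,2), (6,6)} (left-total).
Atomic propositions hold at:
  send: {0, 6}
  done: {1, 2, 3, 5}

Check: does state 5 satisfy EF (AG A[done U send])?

Yes

A[done U send]: least fixpoint, start Z0 = Sat(send) = {0, 6}, add states in Sat(done) with every successor in Z. Z1 = {0, 2, 6}; Z2 = {0, 2, 5, 6}; fixed.
Sat(A[done U send]) = {0, 2, 5, 6}
AG A[done U send]: greatest fixpoint, start Z0 = {0, 2, 5, 6}, keep only states in Sat with every successor in Z. Already a fixed point.
Sat(AG A[done U send]) = {0, 2, 5, 6}
EF (AG A[done U send]): least fixpoint, start Z0 = {0, 2, 5, 6}, add states with some successor in Z. Z1 = {0, 1, 2, 4, 5, 6}; fixed.
Sat(EF (AG A[done U send])) = {0, 1, 2, 4, 5, 6}
5 ∈ Sat(EF (AG A[done U send])) = {0, 1, 2, 4, 5, 6}, so the formula holds at 5.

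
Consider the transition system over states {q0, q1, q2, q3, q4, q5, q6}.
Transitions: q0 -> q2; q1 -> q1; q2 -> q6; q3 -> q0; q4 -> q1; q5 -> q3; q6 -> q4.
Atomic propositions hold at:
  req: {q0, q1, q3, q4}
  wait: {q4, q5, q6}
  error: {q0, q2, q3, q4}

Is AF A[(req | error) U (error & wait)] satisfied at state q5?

Sat(req | error) = {q0, q1, q2, q3, q4}
Sat(error & wait) = {q4}
A[(req | error) U (error & wait)]: least fixpoint, start Z0 = Sat((error & wait)) = {q4}, add states in Sat(req | error) with every successor in Z. Already a fixed point.
Sat(A[(req | error) U (error & wait)]) = {q4}
AF A[(req | error) U (error & wait)]: least fixpoint, start Z0 = {q4}, add states with every successor in Z. Z1 = {q4, q6}; Z2 = {q2, q4, q6}; Z3 = {q0, q2, q4, q6}; Z4 = {q0, q2, q3, q4, q6}; Z5 = {q0, q2, q3, q4, q5, q6}; fixed.
Sat(AF A[(req | error) U (error & wait)]) = {q0, q2, q3, q4, q5, q6}
q5 ∈ Sat(AF A[(req | error) U (error & wait)]) = {q0, q2, q3, q4, q5, q6}, so the formula holds at q5.

Yes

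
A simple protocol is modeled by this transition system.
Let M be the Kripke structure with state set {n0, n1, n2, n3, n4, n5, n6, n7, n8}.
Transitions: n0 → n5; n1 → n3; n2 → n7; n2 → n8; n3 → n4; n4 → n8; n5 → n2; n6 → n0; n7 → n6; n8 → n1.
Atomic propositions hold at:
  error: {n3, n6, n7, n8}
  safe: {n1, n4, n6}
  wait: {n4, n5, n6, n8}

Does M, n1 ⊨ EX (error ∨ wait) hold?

Sat(error ∨ wait) = {n3, n4, n5, n6, n7, n8}
Sat(EX (error ∨ wait)) = {s : some successor in {n3, n4, n5, n6, n7, n8}} = {n0, n1, n2, n3, n4, n7}
n1 ∈ Sat(EX (error ∨ wait)) = {n0, n1, n2, n3, n4, n7}, so the formula holds at n1.

Yes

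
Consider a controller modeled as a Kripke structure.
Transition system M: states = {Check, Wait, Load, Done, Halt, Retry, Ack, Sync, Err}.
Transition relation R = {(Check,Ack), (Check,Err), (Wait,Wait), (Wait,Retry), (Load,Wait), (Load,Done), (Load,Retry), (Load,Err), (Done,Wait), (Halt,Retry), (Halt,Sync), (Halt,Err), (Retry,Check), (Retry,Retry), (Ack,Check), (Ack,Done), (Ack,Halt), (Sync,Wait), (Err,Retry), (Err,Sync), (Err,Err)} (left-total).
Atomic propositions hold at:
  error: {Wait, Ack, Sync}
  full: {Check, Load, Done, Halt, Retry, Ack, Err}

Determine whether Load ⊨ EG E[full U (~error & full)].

Sat(~error) = {Check, Load, Done, Halt, Retry, Err}
Sat(~error & full) = {Check, Load, Done, Halt, Retry, Err}
E[full U (~error & full)]: least fixpoint, start Z0 = Sat((~error & full)) = {Check, Load, Done, Halt, Retry, Err}, add states in Sat(full) with some successor in Z. Z1 = {Check, Load, Done, Halt, Retry, Ack, Err}; fixed.
Sat(E[full U (~error & full)]) = {Check, Load, Done, Halt, Retry, Ack, Err}
EG E[full U (~error & full)]: greatest fixpoint, start Z0 = {Check, Load, Done, Halt, Retry, Ack, Err}, keep only states in Sat with some successor in Z. Z1 = {Check, Load, Halt, Retry, Ack, Err}; fixed.
Sat(EG E[full U (~error & full)]) = {Check, Load, Halt, Retry, Ack, Err}
Load ∈ Sat(EG E[full U (~error & full)]) = {Check, Load, Halt, Retry, Ack, Err}, so the formula holds at Load.

Yes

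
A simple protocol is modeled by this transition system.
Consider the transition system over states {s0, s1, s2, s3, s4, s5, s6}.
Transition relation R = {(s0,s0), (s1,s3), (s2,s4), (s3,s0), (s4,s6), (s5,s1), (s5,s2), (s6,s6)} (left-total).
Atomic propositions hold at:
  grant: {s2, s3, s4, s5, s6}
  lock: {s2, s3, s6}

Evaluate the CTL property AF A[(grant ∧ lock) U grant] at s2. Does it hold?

Sat(grant ∧ lock) = {s2, s3, s6}
A[(grant ∧ lock) U grant]: least fixpoint, start Z0 = Sat(grant) = {s2, s3, s4, s5, s6}, add states in Sat(grant ∧ lock) with every successor in Z. Already a fixed point.
Sat(A[(grant ∧ lock) U grant]) = {s2, s3, s4, s5, s6}
AF A[(grant ∧ lock) U grant]: least fixpoint, start Z0 = {s2, s3, s4, s5, s6}, add states with every successor in Z. Z1 = {s1, s2, s3, s4, s5, s6}; fixed.
Sat(AF A[(grant ∧ lock) U grant]) = {s1, s2, s3, s4, s5, s6}
s2 ∈ Sat(AF A[(grant ∧ lock) U grant]) = {s1, s2, s3, s4, s5, s6}, so the formula holds at s2.

Yes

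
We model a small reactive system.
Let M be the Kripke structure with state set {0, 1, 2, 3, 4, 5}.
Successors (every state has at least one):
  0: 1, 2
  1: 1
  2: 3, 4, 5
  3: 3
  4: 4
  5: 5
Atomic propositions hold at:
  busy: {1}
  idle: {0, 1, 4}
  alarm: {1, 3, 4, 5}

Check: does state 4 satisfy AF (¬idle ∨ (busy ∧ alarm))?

No

Sat(¬idle) = {2, 3, 5}
Sat(busy ∧ alarm) = {1}
Sat(¬idle ∨ (busy ∧ alarm)) = {1, 2, 3, 5}
AF (¬idle ∨ (busy ∧ alarm)): least fixpoint, start Z0 = {1, 2, 3, 5}, add states with every successor in Z. Z1 = {0, 1, 2, 3, 5}; fixed.
Sat(AF (¬idle ∨ (busy ∧ alarm))) = {0, 1, 2, 3, 5}
4 ∉ Sat(AF (¬idle ∨ (busy ∧ alarm))) = {0, 1, 2, 3, 5}, so the formula does not hold at 4.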